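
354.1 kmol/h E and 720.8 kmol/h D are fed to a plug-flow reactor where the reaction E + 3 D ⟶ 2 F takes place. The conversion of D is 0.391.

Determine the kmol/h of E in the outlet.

260 kmol/h

D reacted = 0.391 × 720.8 = 281.8 kmol/h; ν_D = −3, so ξ = 281.8/3 = 93.94 kmol/h.
Outlet amounts (n = n₀ + ν ξ):
  E: 354.1 − 1(93.94) = 260.2
  D: 720.8 − 3(93.94) = 439
  F: 0 + 2(93.94) = 187.9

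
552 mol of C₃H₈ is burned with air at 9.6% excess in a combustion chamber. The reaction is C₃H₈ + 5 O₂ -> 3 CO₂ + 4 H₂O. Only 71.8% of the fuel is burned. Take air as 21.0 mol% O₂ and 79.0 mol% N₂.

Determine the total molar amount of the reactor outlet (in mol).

15400 mol

Stoichiometric O₂ = 5 × 552 = 2760 mol; O₂ fed = 2760 × 1.096 = 3025 mol.
N₂ fed = 3025 × 79/21 = 11380 mol.
Fuel reacted = 0.718 × 552 → ξ = 396.3 mol.
Outlet (n = n₀ + ν ξ):
  C₃H₈: 552 − 1(396.3) = 155.7
  O₂: 3025 − 5(396.3) = 1043
  N₂: 11380 (inert)
  CO₂: 0 + 3(396.3) = 1189
  H₂O: 0 + 4(396.3) = 1585
Total out = 155.7 + 1043 + 11380 + 1189 + 1585 = 15350 mol.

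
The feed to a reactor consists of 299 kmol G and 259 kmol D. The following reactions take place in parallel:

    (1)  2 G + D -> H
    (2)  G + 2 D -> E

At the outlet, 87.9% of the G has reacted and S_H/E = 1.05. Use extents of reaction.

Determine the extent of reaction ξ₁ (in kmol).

ξ₁ = 89 kmol

Conversion of G: G consumed = 0.879 × 299 = 262.8 kmol = 2ξ₁ + 1ξ₂.
Selectivity: 1ξ₁ / (1ξ₂) = 1.05 → ξ₁ = 1.05 ξ₂.
Substitute: (2·1.05 + 1) ξ₂ = 262.8 → ξ₂ = 84.78 kmol, ξ₁ = 89.02 kmol.
Outlet amounts (n = n₀ + Σ ν·ξ):
  G: 299 − 2(89.02) − 1(84.78) = 36.18
  D: 259 − 1(89.02) − 2(84.78) = 0.418
  H: 0 + 1(89.02) = 89.02
  E: 0 + 1(84.78) = 84.78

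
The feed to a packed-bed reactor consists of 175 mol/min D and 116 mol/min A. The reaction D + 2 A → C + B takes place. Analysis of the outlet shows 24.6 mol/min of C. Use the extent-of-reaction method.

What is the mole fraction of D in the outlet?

0.565

For C: n = n₀ + 1ξ → 24.6 = 0 + 1ξ, giving ξ = 24.6 mol/min.
Outlet amounts (n = n₀ + ν ξ):
  D: 175 − 1(24.6) = 150.4
  A: 116 − 2(24.6) = 66.8
  C: 0 + 1(24.6) = 24.6
  B: 0 + 1(24.6) = 24.6
Total out = 266.4 mol/min; y_D = 150.4 / 266.4 = 0.5646.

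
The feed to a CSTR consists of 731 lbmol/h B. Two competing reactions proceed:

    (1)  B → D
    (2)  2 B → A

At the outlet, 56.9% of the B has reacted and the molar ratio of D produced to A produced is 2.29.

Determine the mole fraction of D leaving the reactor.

0.35

Conversion of B: B consumed = 0.569 × 731 = 415.9 lbmol/h = 1ξ₁ + 2ξ₂.
Selectivity: 1ξ₁ / (1ξ₂) = 2.29 → ξ₁ = 2.29 ξ₂.
Substitute: (1·2.29 + 2) ξ₂ = 415.9 → ξ₂ = 96.96 lbmol/h, ξ₁ = 222 lbmol/h.
Outlet amounts (n = n₀ + Σ ν·ξ):
  B: 731 − 1(222) − 2(96.96) = 315.1
  D: 0 + 1(222) = 222
  A: 0 + 1(96.96) = 96.96
Total out = 634 lbmol/h; y_D = 222 / 634 = 0.3502.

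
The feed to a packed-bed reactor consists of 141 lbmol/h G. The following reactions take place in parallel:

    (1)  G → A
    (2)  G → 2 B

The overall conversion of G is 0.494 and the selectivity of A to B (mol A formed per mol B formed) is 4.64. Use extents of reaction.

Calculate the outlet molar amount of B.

Conversion of G: G consumed = 0.494 × 141 = 69.65 lbmol/h = 1ξ₁ + 1ξ₂.
Selectivity: 1ξ₁ / (2ξ₂) = 4.64 → ξ₁ = 9.28 ξ₂.
Substitute: (1·9.28 + 1) ξ₂ = 69.65 → ξ₂ = 6.776 lbmol/h, ξ₁ = 62.88 lbmol/h.
Outlet amounts (n = n₀ + Σ ν·ξ):
  G: 141 − 1(62.88) − 1(6.776) = 71.35
  A: 0 + 1(62.88) = 62.88
  B: 0 + 2(6.776) = 13.55

13.6 lbmol/h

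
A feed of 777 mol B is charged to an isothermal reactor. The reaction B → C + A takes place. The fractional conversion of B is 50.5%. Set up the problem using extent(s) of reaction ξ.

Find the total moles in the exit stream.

B reacted = 0.505 × 777 = 392.4 mol; ν_B = −1, so ξ = 392.4/1 = 392.4 mol.
Outlet amounts (n = n₀ + ν ξ):
  B: 777 − 1(392.4) = 384.6
  C: 0 + 1(392.4) = 392.4
  A: 0 + 1(392.4) = 392.4
Total out = 384.6 + 392.4 + 392.4 = 1169 mol.

1170 mol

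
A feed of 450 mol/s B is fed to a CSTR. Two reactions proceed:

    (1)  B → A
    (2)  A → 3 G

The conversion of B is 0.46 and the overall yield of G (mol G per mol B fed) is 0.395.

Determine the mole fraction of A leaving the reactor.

Conversion of B: B consumed = 1ξ₁ = 0.46 × 450 → ξ₁ = 207 mol/s.
Yield of G: 3ξ₂ / 450 = 0.395 → ξ₂ = 59.25 mol/s.
Outlet amounts (n = n₀ + Σ ν·ξ):
  B: 450 − 1(207) = 243
  A: 0 + 1(207) − 1(59.25) = 147.8
  G: 0 + 3(59.25) = 177.8
Total out = 568.5 mol/s; y_A = 147.8 / 568.5 = 0.2599.

0.26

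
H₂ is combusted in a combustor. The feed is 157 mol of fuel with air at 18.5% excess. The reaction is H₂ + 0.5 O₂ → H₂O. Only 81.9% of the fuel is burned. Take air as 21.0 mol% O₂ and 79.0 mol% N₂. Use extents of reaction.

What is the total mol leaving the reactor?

536 mol

Stoichiometric O₂ = 0.5 × 157 = 78.5 mol; O₂ fed = 78.5 × 1.185 = 93.02 mol.
N₂ fed = 93.02 × 79/21 = 349.9 mol.
Fuel reacted = 0.819 × 157 → ξ = 128.6 mol.
Outlet (n = n₀ + ν ξ):
  H₂: 157 − 1(128.6) = 28.42
  O₂: 93.02 − 0.5(128.6) = 28.73
  N₂: 349.9 (inert)
  H₂O: 0 + 1(128.6) = 128.6
Total out = 28.42 + 28.73 + 349.9 + 128.6 = 535.7 mol.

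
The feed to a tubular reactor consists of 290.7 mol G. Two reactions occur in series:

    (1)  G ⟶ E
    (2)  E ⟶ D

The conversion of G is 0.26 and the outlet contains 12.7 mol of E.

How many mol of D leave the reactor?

62.9 mol

Conversion of G: G consumed = 1ξ₁ = 0.26 × 290.7 → ξ₁ = 75.58 mol.
E balance: n_E = 0 + 1ξ₁ − 1ξ₂ = 12.7 → ξ₂ = (1·75.58 − 12.7)/1 = 62.88 mol.
Outlet amounts (n = n₀ + Σ ν·ξ):
  G: 290.7 − 1(75.58) = 215.1
  E: 0 + 1(75.58) − 1(62.88) = 12.7
  D: 0 + 1(62.88) = 62.88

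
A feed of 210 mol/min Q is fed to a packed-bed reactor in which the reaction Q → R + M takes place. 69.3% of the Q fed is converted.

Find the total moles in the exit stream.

356 mol/min

Q reacted = 0.693 × 210 = 145.5 mol/min; ν_Q = −1, so ξ = 145.5/1 = 145.5 mol/min.
Outlet amounts (n = n₀ + ν ξ):
  Q: 210 − 1(145.5) = 64.47
  R: 0 + 1(145.5) = 145.5
  M: 0 + 1(145.5) = 145.5
Total out = 64.47 + 145.5 + 145.5 = 355.5 mol/min.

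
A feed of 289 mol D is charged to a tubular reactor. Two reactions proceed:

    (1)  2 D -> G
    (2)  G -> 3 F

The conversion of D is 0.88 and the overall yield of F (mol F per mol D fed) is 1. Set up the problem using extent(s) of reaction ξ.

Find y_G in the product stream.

Conversion of D: D consumed = 2ξ₁ = 0.88 × 289 → ξ₁ = 127.2 mol.
Yield of F: 3ξ₂ / 289 = 1 → ξ₂ = 96.33 mol.
Outlet amounts (n = n₀ + Σ ν·ξ):
  D: 289 − 2(127.2) = 34.68
  G: 0 + 1(127.2) − 1(96.33) = 30.83
  F: 0 + 3(96.33) = 289
Total out = 354.5 mol; y_G = 30.83 / 354.5 = 0.08696.

0.087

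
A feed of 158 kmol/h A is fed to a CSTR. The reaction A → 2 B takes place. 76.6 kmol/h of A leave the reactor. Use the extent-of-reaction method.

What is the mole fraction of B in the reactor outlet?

0.68

For A: n = n₀ − 1ξ → 76.6 = 158 − 1ξ, giving ξ = 81.4 kmol/h.
Outlet amounts (n = n₀ + ν ξ):
  A: 158 − 1(81.4) = 76.6
  B: 0 + 2(81.4) = 162.8
Total out = 239.4 kmol/h; y_B = 162.8 / 239.4 = 0.68.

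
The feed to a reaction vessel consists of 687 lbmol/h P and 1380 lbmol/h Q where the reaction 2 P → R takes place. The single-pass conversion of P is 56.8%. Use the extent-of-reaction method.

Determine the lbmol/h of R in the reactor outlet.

P reacted = 0.568 × 687 = 390.2 lbmol/h; ν_P = −2, so ξ = 390.2/2 = 195.1 lbmol/h.
Outlet amounts (n = n₀ + ν ξ):
  P: 687 − 2(195.1) = 296.8
  R: 0 + 1(195.1) = 195.1
  Q: 1380 (inert)

195 lbmol/h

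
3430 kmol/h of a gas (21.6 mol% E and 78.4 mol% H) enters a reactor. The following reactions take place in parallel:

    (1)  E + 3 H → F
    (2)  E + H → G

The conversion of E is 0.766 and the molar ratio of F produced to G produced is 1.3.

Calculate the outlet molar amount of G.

247 kmol/h

Conversion of E: E consumed = 0.766 × 740.9 = 567.5 kmol/h = 1ξ₁ + 1ξ₂.
Selectivity: 1ξ₁ / (1ξ₂) = 1.3 → ξ₁ = 1.3 ξ₂.
Substitute: (1·1.3 + 1) ξ₂ = 567.5 → ξ₂ = 246.7 kmol/h, ξ₁ = 320.8 kmol/h.
Outlet amounts (n = n₀ + Σ ν·ξ):
  E: 740.9 − 1(320.8) − 1(246.7) = 173.4
  H: 2689 − 3(320.8) − 1(246.7) = 1480
  F: 0 + 1(320.8) = 320.8
  G: 0 + 1(246.7) = 246.7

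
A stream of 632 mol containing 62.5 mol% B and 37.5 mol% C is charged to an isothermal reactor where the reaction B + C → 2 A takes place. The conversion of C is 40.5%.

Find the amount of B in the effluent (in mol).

C reacted = 0.405 × 237 = 95.98 mol; ν_C = −1, so ξ = 95.98/1 = 95.98 mol.
Outlet amounts (n = n₀ + ν ξ):
  B: 395 − 1(95.98) = 299
  C: 237 − 1(95.98) = 141
  A: 0 + 2(95.98) = 192

299 mol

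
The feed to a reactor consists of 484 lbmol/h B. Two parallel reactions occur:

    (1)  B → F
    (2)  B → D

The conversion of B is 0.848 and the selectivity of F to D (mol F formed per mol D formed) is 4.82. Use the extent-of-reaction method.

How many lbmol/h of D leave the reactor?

70.5 lbmol/h

Conversion of B: B consumed = 0.848 × 484 = 410.4 lbmol/h = 1ξ₁ + 1ξ₂.
Selectivity: 1ξ₁ / (1ξ₂) = 4.82 → ξ₁ = 4.82 ξ₂.
Substitute: (1·4.82 + 1) ξ₂ = 410.4 → ξ₂ = 70.52 lbmol/h, ξ₁ = 339.9 lbmol/h.
Outlet amounts (n = n₀ + Σ ν·ξ):
  B: 484 − 1(339.9) − 1(70.52) = 73.57
  F: 0 + 1(339.9) = 339.9
  D: 0 + 1(70.52) = 70.52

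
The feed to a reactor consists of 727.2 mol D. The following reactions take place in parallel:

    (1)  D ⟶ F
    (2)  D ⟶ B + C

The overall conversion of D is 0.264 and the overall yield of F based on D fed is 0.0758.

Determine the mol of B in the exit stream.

137 mol

Yield of F: 1ξ₁ / 727.2 = 0.0758 → ξ₁ = 55.12 mol.
Conversion of D: 1ξ₁ + 1ξ₂ = 0.264 × 727.2 = 192 → ξ₂ = 136.9 mol.
Outlet amounts (n = n₀ + Σ ν·ξ):
  D: 727.2 − 1(55.12) − 1(136.9) = 535.2
  F: 0 + 1(55.12) = 55.12
  B: 0 + 1(136.9) = 136.9
  C: 0 + 1(136.9) = 136.9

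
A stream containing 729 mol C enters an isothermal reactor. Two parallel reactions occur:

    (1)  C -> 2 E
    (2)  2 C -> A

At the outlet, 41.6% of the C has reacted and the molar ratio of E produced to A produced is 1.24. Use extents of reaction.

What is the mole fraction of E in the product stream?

0.21

Conversion of C: C consumed = 0.416 × 729 = 303.3 mol = 1ξ₁ + 2ξ₂.
Selectivity: 2ξ₁ / (1ξ₂) = 1.24 → ξ₁ = 0.62 ξ₂.
Substitute: (1·0.62 + 2) ξ₂ = 303.3 → ξ₂ = 115.7 mol, ξ₁ = 71.76 mol.
Outlet amounts (n = n₀ + Σ ν·ξ):
  C: 729 − 1(71.76) − 2(115.7) = 425.7
  E: 0 + 2(71.76) = 143.5
  A: 0 + 1(115.7) = 115.7
Total out = 685 mol; y_E = 143.5 / 685 = 0.2095.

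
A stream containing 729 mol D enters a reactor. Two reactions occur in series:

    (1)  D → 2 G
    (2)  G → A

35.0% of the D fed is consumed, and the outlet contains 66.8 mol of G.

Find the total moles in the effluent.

Conversion of D: D consumed = 1ξ₁ = 0.35 × 729 → ξ₁ = 255.1 mol.
G balance: n_G = 0 + 2ξ₁ − 1ξ₂ = 66.8 → ξ₂ = (2·255.1 − 66.8)/1 = 443.5 mol.
Outlet amounts (n = n₀ + Σ ν·ξ):
  D: 729 − 1(255.1) = 473.9
  G: 0 + 2(255.1) − 1(443.5) = 66.8
  A: 0 + 1(443.5) = 443.5
Total out = 473.9 + 66.8 + 443.5 = 984.1 mol.

984 mol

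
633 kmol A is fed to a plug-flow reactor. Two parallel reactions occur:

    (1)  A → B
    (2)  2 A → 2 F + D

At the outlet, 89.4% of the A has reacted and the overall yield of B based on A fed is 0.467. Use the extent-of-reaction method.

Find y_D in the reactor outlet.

0.176

Yield of B: 1ξ₁ / 633 = 0.467 → ξ₁ = 295.6 kmol.
Conversion of A: 1ξ₁ + 2ξ₂ = 0.894 × 633 = 565.9 → ξ₂ = 135.1 kmol.
Outlet amounts (n = n₀ + Σ ν·ξ):
  A: 633 − 1(295.6) − 2(135.1) = 67.1
  B: 0 + 1(295.6) = 295.6
  F: 0 + 2(135.1) = 270.3
  D: 0 + 1(135.1) = 135.1
Total out = 768.1 kmol; y_D = 135.1 / 768.1 = 0.1759.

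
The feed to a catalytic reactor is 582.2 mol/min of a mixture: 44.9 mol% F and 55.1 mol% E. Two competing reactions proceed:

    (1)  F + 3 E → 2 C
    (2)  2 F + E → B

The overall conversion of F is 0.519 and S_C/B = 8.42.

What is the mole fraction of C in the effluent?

0.519

Conversion of F: F consumed = 0.519 × 261.4 = 135.7 mol/min = 1ξ₁ + 2ξ₂.
Selectivity: 2ξ₁ / (1ξ₂) = 8.42 → ξ₁ = 4.21 ξ₂.
Substitute: (1·4.21 + 2) ξ₂ = 135.7 → ξ₂ = 21.85 mol/min, ξ₁ = 91.98 mol/min.
Outlet amounts (n = n₀ + Σ ν·ξ):
  F: 261.4 − 1(91.98) − 2(21.85) = 125.7
  E: 320.8 − 3(91.98) − 1(21.85) = 23.02
  C: 0 + 2(91.98) = 184
  B: 0 + 1(21.85) = 21.85
Total out = 354.6 mol/min; y_C = 184 / 354.6 = 0.5188.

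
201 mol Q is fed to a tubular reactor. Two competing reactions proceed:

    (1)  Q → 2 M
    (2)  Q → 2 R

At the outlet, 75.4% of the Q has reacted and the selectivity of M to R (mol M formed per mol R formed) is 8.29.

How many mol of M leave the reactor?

Conversion of Q: Q consumed = 0.754 × 201 = 151.6 mol = 1ξ₁ + 1ξ₂.
Selectivity: 2ξ₁ / (2ξ₂) = 8.29 → ξ₁ = 8.29 ξ₂.
Substitute: (1·8.29 + 1) ξ₂ = 151.6 → ξ₂ = 16.31 mol, ξ₁ = 135.2 mol.
Outlet amounts (n = n₀ + Σ ν·ξ):
  Q: 201 − 1(135.2) − 1(16.31) = 49.45
  M: 0 + 2(135.2) = 270.5
  R: 0 + 2(16.31) = 32.63

270 mol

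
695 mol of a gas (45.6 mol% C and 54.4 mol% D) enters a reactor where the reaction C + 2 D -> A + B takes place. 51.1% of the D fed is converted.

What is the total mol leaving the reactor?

598 mol

D reacted = 0.511 × 378.1 = 193.2 mol; ν_D = −2, so ξ = 193.2/2 = 96.6 mol.
Outlet amounts (n = n₀ + ν ξ):
  C: 316.9 − 1(96.6) = 220.3
  D: 378.1 − 2(96.6) = 184.9
  A: 0 + 1(96.6) = 96.6
  B: 0 + 1(96.6) = 96.6
Total out = 220.3 + 184.9 + 96.6 + 96.6 = 598.4 mol.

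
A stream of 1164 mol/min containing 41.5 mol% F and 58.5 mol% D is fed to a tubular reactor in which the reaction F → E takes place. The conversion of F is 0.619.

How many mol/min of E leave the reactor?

F reacted = 0.619 × 483.1 = 299 mol/min; ν_F = −1, so ξ = 299/1 = 299 mol/min.
Outlet amounts (n = n₀ + ν ξ):
  F: 483.1 − 1(299) = 184
  E: 0 + 1(299) = 299
  D: 680.9 (inert)

299 mol/min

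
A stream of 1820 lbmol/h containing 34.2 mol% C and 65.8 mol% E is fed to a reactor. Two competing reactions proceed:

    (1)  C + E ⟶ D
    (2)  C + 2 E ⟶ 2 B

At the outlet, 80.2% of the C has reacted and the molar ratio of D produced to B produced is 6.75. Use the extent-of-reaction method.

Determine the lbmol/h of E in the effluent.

Conversion of C: C consumed = 0.802 × 622.4 = 499.2 lbmol/h = 1ξ₁ + 1ξ₂.
Selectivity: 1ξ₁ / (2ξ₂) = 6.75 → ξ₁ = 13.5 ξ₂.
Substitute: (1·13.5 + 1) ξ₂ = 499.2 → ξ₂ = 34.43 lbmol/h, ξ₁ = 464.8 lbmol/h.
Outlet amounts (n = n₀ + Σ ν·ξ):
  C: 622.4 − 1(464.8) − 1(34.43) = 123.2
  E: 1198 − 1(464.8) − 2(34.43) = 663.9
  D: 0 + 1(464.8) = 464.8
  B: 0 + 2(34.43) = 68.85

664 lbmol/h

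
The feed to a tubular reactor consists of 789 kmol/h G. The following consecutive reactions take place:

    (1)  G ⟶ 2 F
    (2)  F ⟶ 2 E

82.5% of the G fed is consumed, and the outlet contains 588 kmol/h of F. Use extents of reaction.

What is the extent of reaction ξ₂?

Conversion of G: G consumed = 1ξ₁ = 0.825 × 789 → ξ₁ = 650.9 kmol/h.
F balance: n_F = 0 + 2ξ₁ − 1ξ₂ = 588 → ξ₂ = (2·650.9 − 588)/1 = 713.8 kmol/h.
Outlet amounts (n = n₀ + Σ ν·ξ):
  G: 789 − 1(650.9) = 138.1
  F: 0 + 2(650.9) − 1(713.8) = 588
  E: 0 + 2(713.8) = 1428

ξ₂ = 714 kmol/h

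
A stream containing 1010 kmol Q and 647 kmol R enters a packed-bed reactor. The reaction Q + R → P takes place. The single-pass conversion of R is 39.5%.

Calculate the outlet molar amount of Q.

R reacted = 0.395 × 647 = 255.6 kmol; ν_R = −1, so ξ = 255.6/1 = 255.6 kmol.
Outlet amounts (n = n₀ + ν ξ):
  Q: 1010 − 1(255.6) = 754.4
  R: 647 − 1(255.6) = 391.4
  P: 0 + 1(255.6) = 255.6

754 kmol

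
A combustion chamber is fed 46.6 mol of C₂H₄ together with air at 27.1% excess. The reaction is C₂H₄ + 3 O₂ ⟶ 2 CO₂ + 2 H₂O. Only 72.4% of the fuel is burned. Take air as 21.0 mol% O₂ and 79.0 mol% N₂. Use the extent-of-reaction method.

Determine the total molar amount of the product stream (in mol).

893 mol

Stoichiometric O₂ = 3 × 46.6 = 139.8 mol; O₂ fed = 139.8 × 1.271 = 177.7 mol.
N₂ fed = 177.7 × 79/21 = 668.4 mol.
Fuel reacted = 0.724 × 46.6 → ξ = 33.74 mol.
Outlet (n = n₀ + ν ξ):
  C₂H₄: 46.6 − 1(33.74) = 12.86
  O₂: 177.7 − 3(33.74) = 76.47
  N₂: 668.4 (inert)
  CO₂: 0 + 2(33.74) = 67.48
  H₂O: 0 + 2(33.74) = 67.48
Total out = 12.86 + 76.47 + 668.4 + 67.48 + 67.48 = 892.7 mol.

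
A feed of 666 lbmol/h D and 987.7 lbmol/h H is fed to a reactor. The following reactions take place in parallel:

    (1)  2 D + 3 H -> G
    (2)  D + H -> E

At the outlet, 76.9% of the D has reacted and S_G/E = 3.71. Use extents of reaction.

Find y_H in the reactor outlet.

Conversion of D: D consumed = 0.769 × 666 = 512.2 lbmol/h = 2ξ₁ + 1ξ₂.
Selectivity: 1ξ₁ / (1ξ₂) = 3.71 → ξ₁ = 3.71 ξ₂.
Substitute: (2·3.71 + 1) ξ₂ = 512.2 → ξ₂ = 60.83 lbmol/h, ξ₁ = 225.7 lbmol/h.
Outlet amounts (n = n₀ + Σ ν·ξ):
  D: 666 − 2(225.7) − 1(60.83) = 153.8
  H: 987.7 − 3(225.7) − 1(60.83) = 249.9
  G: 0 + 1(225.7) = 225.7
  E: 0 + 1(60.83) = 60.83
Total out = 690.2 lbmol/h; y_H = 249.9 / 690.2 = 0.362.

0.362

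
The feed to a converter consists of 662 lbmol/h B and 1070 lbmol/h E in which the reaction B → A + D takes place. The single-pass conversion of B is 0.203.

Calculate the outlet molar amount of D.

B reacted = 0.203 × 662 = 134.4 lbmol/h; ν_B = −1, so ξ = 134.4/1 = 134.4 lbmol/h.
Outlet amounts (n = n₀ + ν ξ):
  B: 662 − 1(134.4) = 527.6
  A: 0 + 1(134.4) = 134.4
  D: 0 + 1(134.4) = 134.4
  E: 1070 (inert)

134 lbmol/h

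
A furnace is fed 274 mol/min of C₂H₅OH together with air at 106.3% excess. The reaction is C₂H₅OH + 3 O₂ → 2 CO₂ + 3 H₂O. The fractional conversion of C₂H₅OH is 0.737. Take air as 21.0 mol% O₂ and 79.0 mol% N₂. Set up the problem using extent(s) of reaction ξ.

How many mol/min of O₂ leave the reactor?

1090 mol/min

Stoichiometric O₂ = 3 × 274 = 822 mol/min; O₂ fed = 822 × 2.063 = 1696 mol/min.
N₂ fed = 1696 × 79/21 = 6379 mol/min.
Fuel reacted = 0.737 × 274 → ξ = 201.9 mol/min.
Outlet (n = n₀ + ν ξ):
  C₂H₅OH: 274 − 1(201.9) = 72.06
  O₂: 1696 − 3(201.9) = 1090
  N₂: 6379 (inert)
  CO₂: 0 + 2(201.9) = 403.9
  H₂O: 0 + 3(201.9) = 605.8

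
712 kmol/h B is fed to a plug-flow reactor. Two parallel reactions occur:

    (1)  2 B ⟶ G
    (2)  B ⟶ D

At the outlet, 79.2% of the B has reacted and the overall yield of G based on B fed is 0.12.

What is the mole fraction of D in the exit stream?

0.627

Yield of G: 1ξ₁ / 712 = 0.12 → ξ₁ = 85.44 kmol/h.
Conversion of B: 2ξ₁ + 1ξ₂ = 0.792 × 712 = 563.9 → ξ₂ = 393 kmol/h.
Outlet amounts (n = n₀ + Σ ν·ξ):
  B: 712 − 2(85.44) − 1(393) = 148.1
  G: 0 + 1(85.44) = 85.44
  D: 0 + 1(393) = 393
Total out = 626.6 kmol/h; y_D = 393 / 626.6 = 0.6273.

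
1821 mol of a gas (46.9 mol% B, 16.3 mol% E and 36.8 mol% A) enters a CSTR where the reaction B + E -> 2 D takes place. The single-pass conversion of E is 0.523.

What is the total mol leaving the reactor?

E reacted = 0.523 × 296.8 = 155.2 mol; ν_E = −1, so ξ = 155.2/1 = 155.2 mol.
Outlet amounts (n = n₀ + ν ξ):
  B: 854 − 1(155.2) = 698.8
  E: 296.8 − 1(155.2) = 141.6
  D: 0 + 2(155.2) = 310.5
  A: 670.1 (inert)
Total out = 698.8 + 141.6 + 310.5 + 670.1 = 1821 mol.

1820 mol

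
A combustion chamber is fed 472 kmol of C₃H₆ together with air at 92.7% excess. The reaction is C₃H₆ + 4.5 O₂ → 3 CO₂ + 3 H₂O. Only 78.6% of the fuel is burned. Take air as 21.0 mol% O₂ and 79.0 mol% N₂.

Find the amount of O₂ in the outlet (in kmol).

2420 kmol

Stoichiometric O₂ = 4.5 × 472 = 2124 kmol; O₂ fed = 2124 × 1.927 = 4093 kmol.
N₂ fed = 4093 × 79/21 = 15400 kmol.
Fuel reacted = 0.786 × 472 → ξ = 371 kmol.
Outlet (n = n₀ + ν ξ):
  C₃H₆: 472 − 1(371) = 101
  O₂: 4093 − 4.5(371) = 2423
  N₂: 15400 (inert)
  CO₂: 0 + 3(371) = 1113
  H₂O: 0 + 3(371) = 1113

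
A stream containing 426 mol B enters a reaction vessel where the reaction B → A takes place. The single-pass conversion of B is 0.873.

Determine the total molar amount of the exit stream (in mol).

B reacted = 0.873 × 426 = 371.9 mol; ν_B = −1, so ξ = 371.9/1 = 371.9 mol.
Outlet amounts (n = n₀ + ν ξ):
  B: 426 − 1(371.9) = 54.1
  A: 0 + 1(371.9) = 371.9
Total out = 54.1 + 371.9 = 426 mol.

426 mol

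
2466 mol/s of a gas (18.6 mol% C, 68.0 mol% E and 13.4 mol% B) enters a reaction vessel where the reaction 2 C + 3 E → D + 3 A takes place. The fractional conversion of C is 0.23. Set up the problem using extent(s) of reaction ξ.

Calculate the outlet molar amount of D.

C reacted = 0.23 × 458.7 = 105.5 mol/s; ν_C = −2, so ξ = 105.5/2 = 52.75 mol/s.
Outlet amounts (n = n₀ + ν ξ):
  C: 458.7 − 2(52.75) = 353.2
  E: 1677 − 3(52.75) = 1519
  D: 0 + 1(52.75) = 52.75
  A: 0 + 3(52.75) = 158.2
  B: 330.4 (inert)

52.7 mol/s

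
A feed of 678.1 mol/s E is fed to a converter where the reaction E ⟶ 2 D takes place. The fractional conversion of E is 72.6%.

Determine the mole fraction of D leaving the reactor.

0.841

E reacted = 0.726 × 678.1 = 492.3 mol/s; ν_E = −1, so ξ = 492.3/1 = 492.3 mol/s.
Outlet amounts (n = n₀ + ν ξ):
  E: 678.1 − 1(492.3) = 185.8
  D: 0 + 2(492.3) = 984.6
Total out = 1170 mol/s; y_D = 984.6 / 1170 = 0.8413.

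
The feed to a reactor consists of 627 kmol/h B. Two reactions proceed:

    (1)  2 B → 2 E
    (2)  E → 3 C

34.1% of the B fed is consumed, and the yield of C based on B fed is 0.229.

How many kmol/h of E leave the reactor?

Conversion of B: B consumed = 2ξ₁ = 0.341 × 627 → ξ₁ = 106.9 kmol/h.
Yield of C: 3ξ₂ / 627 = 0.229 → ξ₂ = 47.86 kmol/h.
Outlet amounts (n = n₀ + Σ ν·ξ):
  B: 627 − 2(106.9) = 413.2
  E: 0 + 2(106.9) − 1(47.86) = 165.9
  C: 0 + 3(47.86) = 143.6

166 kmol/h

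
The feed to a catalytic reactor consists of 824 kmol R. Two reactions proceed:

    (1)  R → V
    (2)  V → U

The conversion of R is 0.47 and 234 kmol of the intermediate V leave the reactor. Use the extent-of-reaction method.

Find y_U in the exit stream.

Conversion of R: R consumed = 1ξ₁ = 0.47 × 824 → ξ₁ = 387.3 kmol.
V balance: n_V = 0 + 1ξ₁ − 1ξ₂ = 234 → ξ₂ = (1·387.3 − 234)/1 = 153.3 kmol.
Outlet amounts (n = n₀ + Σ ν·ξ):
  R: 824 − 1(387.3) = 436.7
  V: 0 + 1(387.3) − 1(153.3) = 234
  U: 0 + 1(153.3) = 153.3
Total out = 824 kmol; y_U = 153.3 / 824 = 0.186.

0.186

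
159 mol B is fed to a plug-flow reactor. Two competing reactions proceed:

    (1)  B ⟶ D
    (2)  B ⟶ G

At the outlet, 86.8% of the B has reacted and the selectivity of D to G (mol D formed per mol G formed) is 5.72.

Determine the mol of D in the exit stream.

117 mol

Conversion of B: B consumed = 0.868 × 159 = 138 mol = 1ξ₁ + 1ξ₂.
Selectivity: 1ξ₁ / (1ξ₂) = 5.72 → ξ₁ = 5.72 ξ₂.
Substitute: (1·5.72 + 1) ξ₂ = 138 → ξ₂ = 20.54 mol, ξ₁ = 117.5 mol.
Outlet amounts (n = n₀ + Σ ν·ξ):
  B: 159 − 1(117.5) − 1(20.54) = 20.99
  D: 0 + 1(117.5) = 117.5
  G: 0 + 1(20.54) = 20.54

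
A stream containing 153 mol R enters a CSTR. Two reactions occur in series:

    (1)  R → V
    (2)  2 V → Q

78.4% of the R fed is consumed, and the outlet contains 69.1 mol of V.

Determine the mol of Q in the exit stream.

25.4 mol

Conversion of R: R consumed = 1ξ₁ = 0.784 × 153 → ξ₁ = 120 mol.
V balance: n_V = 0 + 1ξ₁ − 2ξ₂ = 69.1 → ξ₂ = (1·120 − 69.1)/2 = 25.43 mol.
Outlet amounts (n = n₀ + Σ ν·ξ):
  R: 153 − 1(120) = 33.05
  V: 0 + 1(120) − 2(25.43) = 69.1
  Q: 0 + 1(25.43) = 25.43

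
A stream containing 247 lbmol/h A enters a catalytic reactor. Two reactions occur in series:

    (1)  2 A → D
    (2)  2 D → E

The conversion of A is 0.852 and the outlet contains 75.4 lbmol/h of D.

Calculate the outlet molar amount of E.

14.9 lbmol/h

Conversion of A: A consumed = 2ξ₁ = 0.852 × 247 → ξ₁ = 105.2 lbmol/h.
D balance: n_D = 0 + 1ξ₁ − 2ξ₂ = 75.4 → ξ₂ = (1·105.2 − 75.4)/2 = 14.91 lbmol/h.
Outlet amounts (n = n₀ + Σ ν·ξ):
  A: 247 − 2(105.2) = 36.56
  D: 0 + 1(105.2) − 2(14.91) = 75.4
  E: 0 + 1(14.91) = 14.91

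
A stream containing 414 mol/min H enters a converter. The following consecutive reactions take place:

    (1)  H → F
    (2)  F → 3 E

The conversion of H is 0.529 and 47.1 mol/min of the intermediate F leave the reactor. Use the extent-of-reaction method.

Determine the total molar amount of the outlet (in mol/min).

Conversion of H: H consumed = 1ξ₁ = 0.529 × 414 → ξ₁ = 219 mol/min.
F balance: n_F = 0 + 1ξ₁ − 1ξ₂ = 47.1 → ξ₂ = (1·219 − 47.1)/1 = 171.9 mol/min.
Outlet amounts (n = n₀ + Σ ν·ξ):
  H: 414 − 1(219) = 195
  F: 0 + 1(219) − 1(171.9) = 47.1
  E: 0 + 3(171.9) = 515.7
Total out = 195 + 47.1 + 515.7 = 757.8 mol/min.

758 mol/min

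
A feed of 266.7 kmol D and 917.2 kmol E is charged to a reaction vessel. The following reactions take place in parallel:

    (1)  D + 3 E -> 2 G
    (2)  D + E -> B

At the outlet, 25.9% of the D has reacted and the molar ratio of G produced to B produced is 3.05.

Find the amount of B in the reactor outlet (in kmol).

Conversion of D: D consumed = 0.259 × 266.7 = 69.08 kmol = 1ξ₁ + 1ξ₂.
Selectivity: 2ξ₁ / (1ξ₂) = 3.05 → ξ₁ = 1.525 ξ₂.
Substitute: (1·1.525 + 1) ξ₂ = 69.08 → ξ₂ = 27.36 kmol, ξ₁ = 41.72 kmol.
Outlet amounts (n = n₀ + Σ ν·ξ):
  D: 266.7 − 1(41.72) − 1(27.36) = 197.6
  E: 917.2 − 3(41.72) − 1(27.36) = 764.7
  G: 0 + 2(41.72) = 83.44
  B: 0 + 1(27.36) = 27.36

27.4 kmol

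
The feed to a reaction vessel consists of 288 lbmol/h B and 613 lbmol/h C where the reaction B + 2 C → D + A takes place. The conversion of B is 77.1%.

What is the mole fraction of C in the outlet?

0.249

B reacted = 0.771 × 288 = 222 lbmol/h; ν_B = −1, so ξ = 222/1 = 222 lbmol/h.
Outlet amounts (n = n₀ + ν ξ):
  B: 288 − 1(222) = 65.95
  C: 613 − 2(222) = 168.9
  D: 0 + 1(222) = 222
  A: 0 + 1(222) = 222
Total out = 679 lbmol/h; y_C = 168.9 / 679 = 0.2488.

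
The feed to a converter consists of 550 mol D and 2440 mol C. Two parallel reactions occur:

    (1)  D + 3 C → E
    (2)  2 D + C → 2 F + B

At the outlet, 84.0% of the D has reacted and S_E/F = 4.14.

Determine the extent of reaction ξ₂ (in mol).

ξ₂ = 44.9 mol

Conversion of D: D consumed = 0.84 × 550 = 462 mol = 1ξ₁ + 2ξ₂.
Selectivity: 1ξ₁ / (2ξ₂) = 4.14 → ξ₁ = 8.28 ξ₂.
Substitute: (1·8.28 + 2) ξ₂ = 462 → ξ₂ = 44.94 mol, ξ₁ = 372.1 mol.
Outlet amounts (n = n₀ + Σ ν·ξ):
  D: 550 − 1(372.1) − 2(44.94) = 88
  C: 2440 − 3(372.1) − 1(44.94) = 1279
  E: 0 + 1(372.1) = 372.1
  F: 0 + 2(44.94) = 89.88
  B: 0 + 1(44.94) = 44.94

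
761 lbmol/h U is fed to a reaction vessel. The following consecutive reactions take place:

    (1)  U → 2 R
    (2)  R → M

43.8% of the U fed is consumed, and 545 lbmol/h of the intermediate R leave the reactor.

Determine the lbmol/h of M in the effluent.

Conversion of U: U consumed = 1ξ₁ = 0.438 × 761 → ξ₁ = 333.3 lbmol/h.
R balance: n_R = 0 + 2ξ₁ − 1ξ₂ = 545 → ξ₂ = (2·333.3 − 545)/1 = 121.6 lbmol/h.
Outlet amounts (n = n₀ + Σ ν·ξ):
  U: 761 − 1(333.3) = 427.7
  R: 0 + 2(333.3) − 1(121.6) = 545
  M: 0 + 1(121.6) = 121.6

122 lbmol/h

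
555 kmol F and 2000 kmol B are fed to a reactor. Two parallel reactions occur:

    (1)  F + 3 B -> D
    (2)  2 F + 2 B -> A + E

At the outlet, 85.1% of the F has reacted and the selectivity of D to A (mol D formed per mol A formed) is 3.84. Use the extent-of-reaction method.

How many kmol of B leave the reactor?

907 kmol

Conversion of F: F consumed = 0.851 × 555 = 472.3 kmol = 1ξ₁ + 2ξ₂.
Selectivity: 1ξ₁ / (1ξ₂) = 3.84 → ξ₁ = 3.84 ξ₂.
Substitute: (1·3.84 + 2) ξ₂ = 472.3 → ξ₂ = 80.87 kmol, ξ₁ = 310.6 kmol.
Outlet amounts (n = n₀ + Σ ν·ξ):
  F: 555 − 1(310.6) − 2(80.87) = 82.7
  B: 2000 − 3(310.6) − 2(80.87) = 906.6
  D: 0 + 1(310.6) = 310.6
  A: 0 + 1(80.87) = 80.87
  E: 0 + 1(80.87) = 80.87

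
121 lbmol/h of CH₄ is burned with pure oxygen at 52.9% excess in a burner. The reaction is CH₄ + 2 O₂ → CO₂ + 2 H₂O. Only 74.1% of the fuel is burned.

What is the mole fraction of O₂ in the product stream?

0.388

Stoichiometric O₂ = 2 × 121 = 242 lbmol/h; O₂ fed = 242 × 1.529 = 370 lbmol/h.
Fuel reacted = 0.741 × 121 → ξ = 89.66 lbmol/h.
Outlet (n = n₀ + ν ξ):
  CH₄: 121 − 1(89.66) = 31.34
  O₂: 370 − 2(89.66) = 190.7
  CO₂: 0 + 1(89.66) = 89.66
  H₂O: 0 + 2(89.66) = 179.3
Total out = 491 lbmol/h; y_O₂ = 190.7 / 491 = 0.3884.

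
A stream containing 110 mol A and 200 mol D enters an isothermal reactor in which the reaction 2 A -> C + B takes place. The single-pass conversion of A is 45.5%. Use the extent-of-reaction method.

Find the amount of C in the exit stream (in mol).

25 mol

A reacted = 0.455 × 110 = 50.05 mol; ν_A = −2, so ξ = 50.05/2 = 25.03 mol.
Outlet amounts (n = n₀ + ν ξ):
  A: 110 − 2(25.03) = 59.95
  C: 0 + 1(25.03) = 25.03
  B: 0 + 1(25.03) = 25.03
  D: 200 (inert)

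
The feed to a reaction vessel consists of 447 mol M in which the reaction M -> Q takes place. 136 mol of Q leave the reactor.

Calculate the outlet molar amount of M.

For Q: n = n₀ + 1ξ → 136 = 0 + 1ξ, giving ξ = 136 mol.
Outlet amounts (n = n₀ + ν ξ):
  M: 447 − 1(136) = 311
  Q: 0 + 1(136) = 136

311 mol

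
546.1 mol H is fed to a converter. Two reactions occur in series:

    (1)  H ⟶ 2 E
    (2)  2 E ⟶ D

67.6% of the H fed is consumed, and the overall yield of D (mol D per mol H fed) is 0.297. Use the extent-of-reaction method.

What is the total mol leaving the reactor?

753 mol

Conversion of H: H consumed = 1ξ₁ = 0.676 × 546.1 → ξ₁ = 369.2 mol.
Yield of D: 1ξ₂ / 546.1 = 0.297 → ξ₂ = 162.2 mol.
Outlet amounts (n = n₀ + Σ ν·ξ):
  H: 546.1 − 1(369.2) = 176.9
  E: 0 + 2(369.2) − 2(162.2) = 413.9
  D: 0 + 1(162.2) = 162.2
Total out = 176.9 + 413.9 + 162.2 = 753.1 mol.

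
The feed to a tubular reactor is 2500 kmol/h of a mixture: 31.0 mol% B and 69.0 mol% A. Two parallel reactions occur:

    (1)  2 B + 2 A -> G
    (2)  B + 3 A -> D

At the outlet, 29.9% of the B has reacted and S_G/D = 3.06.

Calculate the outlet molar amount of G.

Conversion of B: B consumed = 0.299 × 775 = 231.7 kmol/h = 2ξ₁ + 1ξ₂.
Selectivity: 1ξ₁ / (1ξ₂) = 3.06 → ξ₁ = 3.06 ξ₂.
Substitute: (2·3.06 + 1) ξ₂ = 231.7 → ξ₂ = 32.55 kmol/h, ξ₁ = 99.59 kmol/h.
Outlet amounts (n = n₀ + Σ ν·ξ):
  B: 775 − 2(99.59) − 1(32.55) = 543.3
  A: 1725 − 2(99.59) − 3(32.55) = 1428
  G: 0 + 1(99.59) = 99.59
  D: 0 + 1(32.55) = 32.55

99.6 kmol/h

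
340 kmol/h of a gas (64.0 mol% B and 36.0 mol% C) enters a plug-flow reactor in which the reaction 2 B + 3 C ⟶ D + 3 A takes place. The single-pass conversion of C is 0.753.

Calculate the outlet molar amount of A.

92.2 kmol/h

C reacted = 0.753 × 122.4 = 92.17 kmol/h; ν_C = −3, so ξ = 92.17/3 = 30.72 kmol/h.
Outlet amounts (n = n₀ + ν ξ):
  B: 217.6 − 2(30.72) = 156.2
  C: 122.4 − 3(30.72) = 30.23
  D: 0 + 1(30.72) = 30.72
  A: 0 + 3(30.72) = 92.17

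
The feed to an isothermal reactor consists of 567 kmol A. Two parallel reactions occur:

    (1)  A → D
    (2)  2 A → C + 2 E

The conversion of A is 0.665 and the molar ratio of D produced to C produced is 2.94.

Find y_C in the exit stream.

Conversion of A: A consumed = 0.665 × 567 = 377.1 kmol = 1ξ₁ + 2ξ₂.
Selectivity: 1ξ₁ / (1ξ₂) = 2.94 → ξ₁ = 2.94 ξ₂.
Substitute: (1·2.94 + 2) ξ₂ = 377.1 → ξ₂ = 76.33 kmol, ξ₁ = 224.4 kmol.
Outlet amounts (n = n₀ + Σ ν·ξ):
  A: 567 − 1(224.4) − 2(76.33) = 189.9
  D: 0 + 1(224.4) = 224.4
  C: 0 + 1(76.33) = 76.33
  E: 0 + 2(76.33) = 152.7
Total out = 643.3 kmol; y_C = 76.33 / 643.3 = 0.1186.

0.119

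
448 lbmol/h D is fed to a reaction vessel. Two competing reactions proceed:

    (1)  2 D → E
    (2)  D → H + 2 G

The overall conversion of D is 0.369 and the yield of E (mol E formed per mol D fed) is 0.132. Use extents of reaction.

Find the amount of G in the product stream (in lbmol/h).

Yield of E: 1ξ₁ / 448 = 0.132 → ξ₁ = 59.14 lbmol/h.
Conversion of D: 2ξ₁ + 1ξ₂ = 0.369 × 448 = 165.3 → ξ₂ = 47.04 lbmol/h.
Outlet amounts (n = n₀ + Σ ν·ξ):
  D: 448 − 2(59.14) − 1(47.04) = 282.7
  E: 0 + 1(59.14) = 59.14
  H: 0 + 1(47.04) = 47.04
  G: 0 + 2(47.04) = 94.08

94.1 lbmol/h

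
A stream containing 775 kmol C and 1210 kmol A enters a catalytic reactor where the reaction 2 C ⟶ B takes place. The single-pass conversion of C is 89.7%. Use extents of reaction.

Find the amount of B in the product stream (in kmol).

348 kmol

C reacted = 0.897 × 775 = 695.2 kmol; ν_C = −2, so ξ = 695.2/2 = 347.6 kmol.
Outlet amounts (n = n₀ + ν ξ):
  C: 775 − 2(347.6) = 79.82
  B: 0 + 1(347.6) = 347.6
  A: 1210 (inert)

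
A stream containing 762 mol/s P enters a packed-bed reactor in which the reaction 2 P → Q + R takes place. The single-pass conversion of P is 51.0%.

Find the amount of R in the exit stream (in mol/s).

194 mol/s

P reacted = 0.51 × 762 = 388.6 mol/s; ν_P = −2, so ξ = 388.6/2 = 194.3 mol/s.
Outlet amounts (n = n₀ + ν ξ):
  P: 762 − 2(194.3) = 373.4
  Q: 0 + 1(194.3) = 194.3
  R: 0 + 1(194.3) = 194.3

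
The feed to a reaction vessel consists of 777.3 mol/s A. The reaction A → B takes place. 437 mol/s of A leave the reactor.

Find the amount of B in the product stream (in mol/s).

340 mol/s

For A: n = n₀ − 1ξ → 437 = 777.3 − 1ξ, giving ξ = 340.3 mol/s.
Outlet amounts (n = n₀ + ν ξ):
  A: 777.3 − 1(340.3) = 437
  B: 0 + 1(340.3) = 340.3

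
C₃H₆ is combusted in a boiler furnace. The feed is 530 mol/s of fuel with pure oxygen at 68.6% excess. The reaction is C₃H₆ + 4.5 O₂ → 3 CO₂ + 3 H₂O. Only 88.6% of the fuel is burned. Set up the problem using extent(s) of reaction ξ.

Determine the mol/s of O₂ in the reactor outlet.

Stoichiometric O₂ = 4.5 × 530 = 2385 mol/s; O₂ fed = 2385 × 1.686 = 4021 mol/s.
Fuel reacted = 0.886 × 530 → ξ = 469.6 mol/s.
Outlet (n = n₀ + ν ξ):
  C₃H₆: 530 − 1(469.6) = 60.42
  O₂: 4021 − 4.5(469.6) = 1908
  CO₂: 0 + 3(469.6) = 1409
  H₂O: 0 + 3(469.6) = 1409

1910 mol/s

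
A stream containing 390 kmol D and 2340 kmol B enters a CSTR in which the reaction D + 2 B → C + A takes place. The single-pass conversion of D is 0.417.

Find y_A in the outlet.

D reacted = 0.417 × 390 = 162.6 kmol; ν_D = −1, so ξ = 162.6/1 = 162.6 kmol.
Outlet amounts (n = n₀ + ν ξ):
  D: 390 − 1(162.6) = 227.4
  B: 2340 − 2(162.6) = 2015
  C: 0 + 1(162.6) = 162.6
  A: 0 + 1(162.6) = 162.6
Total out = 2567 kmol; y_A = 162.6 / 2567 = 0.06334.

0.0633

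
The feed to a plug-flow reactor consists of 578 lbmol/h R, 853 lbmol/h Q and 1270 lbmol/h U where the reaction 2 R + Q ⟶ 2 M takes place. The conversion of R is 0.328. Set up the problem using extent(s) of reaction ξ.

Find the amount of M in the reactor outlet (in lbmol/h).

190 lbmol/h

R reacted = 0.328 × 578 = 189.6 lbmol/h; ν_R = −2, so ξ = 189.6/2 = 94.79 lbmol/h.
Outlet amounts (n = n₀ + ν ξ):
  R: 578 − 2(94.79) = 388.4
  Q: 853 − 1(94.79) = 758.2
  M: 0 + 2(94.79) = 189.6
  U: 1270 (inert)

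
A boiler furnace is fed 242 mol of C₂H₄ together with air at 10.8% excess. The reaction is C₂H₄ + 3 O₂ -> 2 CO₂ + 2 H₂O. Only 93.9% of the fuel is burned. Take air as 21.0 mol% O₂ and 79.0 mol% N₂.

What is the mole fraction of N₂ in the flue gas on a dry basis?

Stoichiometric O₂ = 3 × 242 = 726 mol; O₂ fed = 726 × 1.108 = 804.4 mol.
N₂ fed = 804.4 × 79/21 = 3026 mol.
Fuel reacted = 0.939 × 242 → ξ = 227.2 mol.
Outlet (n = n₀ + ν ξ):
  C₂H₄: 242 − 1(227.2) = 14.76
  O₂: 804.4 − 3(227.2) = 122.7
  N₂: 3026 (inert)
  CO₂: 0 + 2(227.2) = 454.5
  H₂O: 0 + 2(227.2) = 454.5
Dry total = 3618 mol; y_N₂ (dry) = 3026 / 3618 = 0.8364.

0.836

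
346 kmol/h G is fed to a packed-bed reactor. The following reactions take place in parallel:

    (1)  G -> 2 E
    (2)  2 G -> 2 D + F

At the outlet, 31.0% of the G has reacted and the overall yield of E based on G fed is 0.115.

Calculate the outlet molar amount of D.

87.4 kmol/h

Yield of E: 2ξ₁ / 346 = 0.115 → ξ₁ = 19.89 kmol/h.
Conversion of G: 1ξ₁ + 2ξ₂ = 0.31 × 346 = 107.3 → ξ₂ = 43.68 kmol/h.
Outlet amounts (n = n₀ + Σ ν·ξ):
  G: 346 − 1(19.89) − 2(43.68) = 238.7
  E: 0 + 2(19.89) = 39.79
  D: 0 + 2(43.68) = 87.37
  F: 0 + 1(43.68) = 43.68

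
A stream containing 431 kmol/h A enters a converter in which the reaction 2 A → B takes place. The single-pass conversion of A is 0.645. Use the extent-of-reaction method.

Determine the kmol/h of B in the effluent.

139 kmol/h

A reacted = 0.645 × 431 = 278 kmol/h; ν_A = −2, so ξ = 278/2 = 139 kmol/h.
Outlet amounts (n = n₀ + ν ξ):
  A: 431 − 2(139) = 153
  B: 0 + 1(139) = 139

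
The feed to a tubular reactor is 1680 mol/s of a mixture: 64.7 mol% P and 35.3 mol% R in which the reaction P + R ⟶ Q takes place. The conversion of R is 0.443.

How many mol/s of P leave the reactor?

824 mol/s

R reacted = 0.443 × 593 = 262.7 mol/s; ν_R = −1, so ξ = 262.7/1 = 262.7 mol/s.
Outlet amounts (n = n₀ + ν ξ):
  P: 1087 − 1(262.7) = 824.2
  R: 593 − 1(262.7) = 330.3
  Q: 0 + 1(262.7) = 262.7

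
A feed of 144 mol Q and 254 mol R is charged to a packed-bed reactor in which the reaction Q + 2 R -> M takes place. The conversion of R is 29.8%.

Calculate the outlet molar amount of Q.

R reacted = 0.298 × 254 = 75.69 mol; ν_R = −2, so ξ = 75.69/2 = 37.85 mol.
Outlet amounts (n = n₀ + ν ξ):
  Q: 144 − 1(37.85) = 106.2
  R: 254 − 2(37.85) = 178.3
  M: 0 + 1(37.85) = 37.85

106 mol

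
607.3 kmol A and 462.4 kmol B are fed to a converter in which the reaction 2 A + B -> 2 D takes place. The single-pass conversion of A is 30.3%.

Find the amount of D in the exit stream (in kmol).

A reacted = 0.303 × 607.3 = 184 kmol; ν_A = −2, so ξ = 184/2 = 92.01 kmol.
Outlet amounts (n = n₀ + ν ξ):
  A: 607.3 − 2(92.01) = 423.3
  B: 462.4 − 1(92.01) = 370.4
  D: 0 + 2(92.01) = 184

184 kmol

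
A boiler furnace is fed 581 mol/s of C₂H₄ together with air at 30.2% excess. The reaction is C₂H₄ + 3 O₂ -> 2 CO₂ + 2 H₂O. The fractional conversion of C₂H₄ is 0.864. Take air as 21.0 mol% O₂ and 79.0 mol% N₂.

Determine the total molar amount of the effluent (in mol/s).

11400 mol/s

Stoichiometric O₂ = 3 × 581 = 1743 mol/s; O₂ fed = 1743 × 1.302 = 2269 mol/s.
N₂ fed = 2269 × 79/21 = 8537 mol/s.
Fuel reacted = 0.864 × 581 → ξ = 502 mol/s.
Outlet (n = n₀ + ν ξ):
  C₂H₄: 581 − 1(502) = 79.02
  O₂: 2269 − 3(502) = 763.4
  N₂: 8537 (inert)
  CO₂: 0 + 2(502) = 1004
  H₂O: 0 + 2(502) = 1004
Total out = 79.02 + 763.4 + 8537 + 1004 + 1004 = 11390 mol/s.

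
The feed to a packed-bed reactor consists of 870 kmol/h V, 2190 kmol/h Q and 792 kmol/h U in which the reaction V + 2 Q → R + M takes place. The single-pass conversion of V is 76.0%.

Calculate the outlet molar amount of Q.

V reacted = 0.76 × 870 = 661.2 kmol/h; ν_V = −1, so ξ = 661.2/1 = 661.2 kmol/h.
Outlet amounts (n = n₀ + ν ξ):
  V: 870 − 1(661.2) = 208.8
  Q: 2190 − 2(661.2) = 867.6
  R: 0 + 1(661.2) = 661.2
  M: 0 + 1(661.2) = 661.2
  U: 792 (inert)

868 kmol/h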